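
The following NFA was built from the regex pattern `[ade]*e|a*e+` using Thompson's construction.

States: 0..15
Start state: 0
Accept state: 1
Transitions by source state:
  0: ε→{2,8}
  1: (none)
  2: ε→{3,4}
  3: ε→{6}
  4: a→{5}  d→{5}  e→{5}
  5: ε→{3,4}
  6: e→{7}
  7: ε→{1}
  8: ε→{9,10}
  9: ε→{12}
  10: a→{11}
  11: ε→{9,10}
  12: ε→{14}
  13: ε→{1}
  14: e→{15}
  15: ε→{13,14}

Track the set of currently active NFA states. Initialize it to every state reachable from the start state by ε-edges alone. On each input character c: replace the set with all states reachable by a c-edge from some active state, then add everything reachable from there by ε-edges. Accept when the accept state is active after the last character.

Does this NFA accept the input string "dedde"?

Answer: ACCEPT

Steps:
initial (ε-close {0}): {0,2,3,4,6,8,9,10,12,14}
'd' @ 1: {3,4,5,6}
'e' @ 2: {1,3,4,5,6,7}  [accepting]
'd' @ 3: {3,4,5,6}
'd' @ 4: {3,4,5,6}
'e' @ 5: {1,3,4,5,6,7}  [accepting]
end set {1,3,4,5,6,7} — state 1 in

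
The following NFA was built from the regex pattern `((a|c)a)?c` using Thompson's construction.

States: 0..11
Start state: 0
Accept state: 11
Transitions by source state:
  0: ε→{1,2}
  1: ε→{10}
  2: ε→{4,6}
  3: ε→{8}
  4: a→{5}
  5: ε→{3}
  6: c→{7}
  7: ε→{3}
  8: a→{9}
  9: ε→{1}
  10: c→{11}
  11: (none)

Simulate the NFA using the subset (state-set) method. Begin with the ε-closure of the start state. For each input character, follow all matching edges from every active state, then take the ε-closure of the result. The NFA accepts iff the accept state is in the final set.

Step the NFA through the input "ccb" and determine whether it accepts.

Answer: REJECT

Derivation:
initial (ε-close {0}): {0,1,2,4,6,10}
'c' @ 1: {3,7,8,11}  (accept∈set)
'c' @ 2: {}  — state set empty
rest 'b' ignored (set empty)
final: {}; accept 11 not in set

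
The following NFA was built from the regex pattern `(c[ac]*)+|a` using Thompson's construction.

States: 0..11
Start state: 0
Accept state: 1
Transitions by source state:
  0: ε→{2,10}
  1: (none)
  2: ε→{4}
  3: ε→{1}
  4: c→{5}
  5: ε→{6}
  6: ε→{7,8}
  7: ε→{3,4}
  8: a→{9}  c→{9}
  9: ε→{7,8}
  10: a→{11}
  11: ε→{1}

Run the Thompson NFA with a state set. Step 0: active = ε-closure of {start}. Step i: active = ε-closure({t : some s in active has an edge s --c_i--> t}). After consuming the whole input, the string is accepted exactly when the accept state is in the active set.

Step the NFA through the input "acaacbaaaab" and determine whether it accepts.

start: ε-closure({0}) = {0,2,4,10}
'a' @ 1: {1,11}  (accept∈set)
'c' @ 2: {}  — dead — no transitions
rest 'aacbaaaab' ignored (set empty)
end set {} — state 1 not in

Answer: REJECT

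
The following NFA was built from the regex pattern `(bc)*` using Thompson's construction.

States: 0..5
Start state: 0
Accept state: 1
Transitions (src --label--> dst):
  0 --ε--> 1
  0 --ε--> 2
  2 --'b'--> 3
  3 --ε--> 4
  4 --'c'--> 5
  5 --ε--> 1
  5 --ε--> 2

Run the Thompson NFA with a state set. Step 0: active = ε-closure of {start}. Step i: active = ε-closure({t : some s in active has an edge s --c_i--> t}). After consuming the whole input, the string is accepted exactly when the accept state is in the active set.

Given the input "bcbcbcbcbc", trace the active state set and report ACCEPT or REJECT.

start: ε-closure({0}) = {0,1,2}
'b' @ 1: {3,4}
'c' @ 2: {1,2,5}  ✓accept
'b' @ 3: {3,4}
'c' @ 4: {1,2,5}  ✓accept
'b' @ 5: {3,4}
'c' @ 6: {1,2,5}  ✓accept
'b' @ 7: {3,4}
'c' @ 8: {1,2,5}  ✓accept
'b' @ 9: {3,4}
'c' @ 10: {1,2,5}  ✓accept
end set {1,2,5} — state 1 in

Answer: ACCEPT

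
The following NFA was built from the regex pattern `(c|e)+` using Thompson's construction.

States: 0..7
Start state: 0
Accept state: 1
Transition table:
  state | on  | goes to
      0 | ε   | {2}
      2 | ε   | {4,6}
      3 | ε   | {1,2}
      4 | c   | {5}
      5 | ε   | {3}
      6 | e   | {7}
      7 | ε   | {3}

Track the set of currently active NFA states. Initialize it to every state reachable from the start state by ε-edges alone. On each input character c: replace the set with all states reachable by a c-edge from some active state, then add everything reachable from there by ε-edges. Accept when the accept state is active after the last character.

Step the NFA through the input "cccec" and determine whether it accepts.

Answer: ACCEPT

Derivation:
initial (ε-close {0}): {0,2,4,6}
'c' @ 1: {1,2,3,4,5,6}  ✓accept
'c' @ 2: {1,2,3,4,5,6}  ✓accept
'c' @ 3: {1,2,3,4,5,6}  ✓accept
'e' @ 4: {1,2,3,4,6,7}  ✓accept
'c' @ 5: {1,2,3,4,5,6}  ✓accept
end set {1,2,3,4,5,6} — state 1 in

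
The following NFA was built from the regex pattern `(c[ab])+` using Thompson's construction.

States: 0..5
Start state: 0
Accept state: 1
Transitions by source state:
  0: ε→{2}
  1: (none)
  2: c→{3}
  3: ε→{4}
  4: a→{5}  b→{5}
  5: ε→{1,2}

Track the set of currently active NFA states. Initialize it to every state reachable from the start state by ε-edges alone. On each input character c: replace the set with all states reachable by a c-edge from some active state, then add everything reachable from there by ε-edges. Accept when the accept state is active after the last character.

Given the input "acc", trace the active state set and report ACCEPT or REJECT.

Answer: REJECT

Derivation:
S₀ = ε-closure({0}) = {0,2}
'a' @ 1: {}  — state set empty
rest 'cc' ignored (set empty)
after full input: {}  (accept=1 not in)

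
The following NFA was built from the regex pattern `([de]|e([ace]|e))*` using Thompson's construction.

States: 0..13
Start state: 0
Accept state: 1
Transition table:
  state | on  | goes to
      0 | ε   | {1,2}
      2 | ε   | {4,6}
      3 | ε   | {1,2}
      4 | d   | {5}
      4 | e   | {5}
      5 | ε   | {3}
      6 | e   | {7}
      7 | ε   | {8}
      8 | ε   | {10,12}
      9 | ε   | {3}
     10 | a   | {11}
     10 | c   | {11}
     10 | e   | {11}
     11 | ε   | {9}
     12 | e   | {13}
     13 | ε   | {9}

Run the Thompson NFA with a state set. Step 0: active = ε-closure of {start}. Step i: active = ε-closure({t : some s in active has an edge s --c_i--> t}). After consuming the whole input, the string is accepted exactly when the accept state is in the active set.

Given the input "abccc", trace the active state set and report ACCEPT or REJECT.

Answer: REJECT

Derivation:
initial (ε-close {0}): {0,1,2,4,6}
'a' @ 1: {}  — no active states
rest 'bccc' ignored (set empty)
final: {}; accept 1 not in set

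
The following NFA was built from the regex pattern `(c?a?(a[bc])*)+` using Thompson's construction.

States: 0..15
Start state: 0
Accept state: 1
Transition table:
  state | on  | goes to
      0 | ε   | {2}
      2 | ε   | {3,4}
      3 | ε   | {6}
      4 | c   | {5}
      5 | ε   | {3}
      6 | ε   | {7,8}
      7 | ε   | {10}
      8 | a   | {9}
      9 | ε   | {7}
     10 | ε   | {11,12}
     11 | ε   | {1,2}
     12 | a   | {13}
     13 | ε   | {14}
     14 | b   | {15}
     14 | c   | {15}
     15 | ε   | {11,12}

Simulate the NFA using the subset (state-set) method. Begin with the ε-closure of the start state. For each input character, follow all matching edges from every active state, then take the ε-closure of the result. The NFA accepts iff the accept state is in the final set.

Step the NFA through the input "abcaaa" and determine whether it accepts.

start: ε-closure({0}) = {0,1,2,3,4,6,7,8,10,11,12}
'a' @ 1: {1,2,3,4,6,7,8,9,10,11,12,13,14}  (accept∈set)
'b' @ 2: {1,2,3,4,6,7,8,10,11,12,15}  (accept∈set)
'c' @ 3: {1,2,3,4,5,6,7,8,10,11,12}  (accept∈set)
'a' @ 4: {1,2,3,4,6,7,8,9,10,11,12,13,14}  (accept∈set)
'a' @ 5: {1,2,3,4,6,7,8,9,10,11,12,13,14}  (accept∈set)
'a' @ 6: {1,2,3,4,6,7,8,9,10,11,12,13,14}  (accept∈set)
final: {1,2,3,4,6,7,8,9,10,11,12,13,14}; accept 1 in set

Answer: ACCEPT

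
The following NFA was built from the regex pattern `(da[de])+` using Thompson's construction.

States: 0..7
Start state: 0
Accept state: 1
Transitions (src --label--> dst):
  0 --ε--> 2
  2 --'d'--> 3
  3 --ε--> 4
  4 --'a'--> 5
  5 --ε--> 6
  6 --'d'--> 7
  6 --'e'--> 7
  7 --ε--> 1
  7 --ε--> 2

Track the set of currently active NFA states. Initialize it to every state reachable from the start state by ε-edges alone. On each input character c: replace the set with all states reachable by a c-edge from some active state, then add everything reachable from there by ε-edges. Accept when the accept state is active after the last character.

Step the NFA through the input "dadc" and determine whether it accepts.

start: ε-closure({0}) = {0,2}
'd' @ 1: {3,4}
'a' @ 2: {5,6}
'd' @ 3: {1,2,7}  [accepting]
'c' @ 4: {}  — dead — no transitions
after full input: {}  (accept=1 not in)

Answer: REJECT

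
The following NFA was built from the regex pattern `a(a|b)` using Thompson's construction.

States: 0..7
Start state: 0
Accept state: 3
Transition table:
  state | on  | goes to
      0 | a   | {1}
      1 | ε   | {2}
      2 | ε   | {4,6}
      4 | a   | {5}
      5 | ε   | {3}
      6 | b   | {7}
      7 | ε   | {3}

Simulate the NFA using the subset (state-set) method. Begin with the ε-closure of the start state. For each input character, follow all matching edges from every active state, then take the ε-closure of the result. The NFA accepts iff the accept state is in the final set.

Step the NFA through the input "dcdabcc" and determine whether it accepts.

Answer: REJECT

Trace:
S₀ = ε-closure({0}) = {0}
'd' @ 1: {}  — state set empty
rest 'cdabcc' ignored (set empty)
final: {}; accept 3 not in set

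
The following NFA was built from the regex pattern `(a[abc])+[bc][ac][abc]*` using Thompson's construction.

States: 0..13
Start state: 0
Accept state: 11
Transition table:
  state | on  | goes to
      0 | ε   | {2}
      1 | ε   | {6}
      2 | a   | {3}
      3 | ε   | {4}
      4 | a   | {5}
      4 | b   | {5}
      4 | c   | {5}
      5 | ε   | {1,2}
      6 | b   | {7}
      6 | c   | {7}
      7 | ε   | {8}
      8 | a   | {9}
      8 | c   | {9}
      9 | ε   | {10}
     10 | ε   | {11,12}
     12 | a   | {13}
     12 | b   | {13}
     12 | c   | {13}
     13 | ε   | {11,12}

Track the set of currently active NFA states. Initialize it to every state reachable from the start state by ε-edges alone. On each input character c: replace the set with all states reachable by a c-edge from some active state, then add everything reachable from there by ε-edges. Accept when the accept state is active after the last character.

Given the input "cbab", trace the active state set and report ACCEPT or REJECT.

Answer: REJECT

Derivation:
start: ε-closure({0}) = {0,2}
'c' @ 1: {}  — no active states
rest 'bab' ignored (set empty)
after full input: {}  (accept=11 not in)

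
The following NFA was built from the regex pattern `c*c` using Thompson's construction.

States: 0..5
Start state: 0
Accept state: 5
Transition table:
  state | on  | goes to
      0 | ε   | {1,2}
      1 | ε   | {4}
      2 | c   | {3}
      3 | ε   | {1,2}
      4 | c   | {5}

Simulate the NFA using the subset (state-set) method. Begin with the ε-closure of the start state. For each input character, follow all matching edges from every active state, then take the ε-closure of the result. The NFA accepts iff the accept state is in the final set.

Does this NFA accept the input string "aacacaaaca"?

Answer: REJECT

Trace:
initial (ε-close {0}): {0,1,2,4}
'a' @ 1: {}  — state set empty
rest 'acacaaaca' ignored (set empty)
end set {} — state 5 not in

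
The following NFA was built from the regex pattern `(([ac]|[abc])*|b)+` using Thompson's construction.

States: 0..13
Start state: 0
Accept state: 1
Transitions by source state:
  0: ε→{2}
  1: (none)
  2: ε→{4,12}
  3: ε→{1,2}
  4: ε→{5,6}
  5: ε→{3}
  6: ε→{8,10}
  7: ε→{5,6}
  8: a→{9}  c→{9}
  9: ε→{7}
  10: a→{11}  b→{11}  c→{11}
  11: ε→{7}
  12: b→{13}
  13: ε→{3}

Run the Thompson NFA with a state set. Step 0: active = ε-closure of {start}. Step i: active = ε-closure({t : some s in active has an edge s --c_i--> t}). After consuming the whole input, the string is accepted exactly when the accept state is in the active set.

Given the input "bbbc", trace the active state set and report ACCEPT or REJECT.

Answer: ACCEPT

Trace:
initial (ε-close {0}): {0,1,2,3,4,5,6,8,10,12}
'b' @ 1: {1,2,3,4,5,6,7,8,10,11,12,13}  [accepting]
'b' @ 2: {1,2,3,4,5,6,7,8,10,11,12,13}  [accepting]
'b' @ 3: {1,2,3,4,5,6,7,8,10,11,12,13}  [accepting]
'c' @ 4: {1,2,3,4,5,6,7,8,9,10,11,12}  [accepting]
after full input: {1,2,3,4,5,6,7,8,9,10,11,12}  (accept=1 in)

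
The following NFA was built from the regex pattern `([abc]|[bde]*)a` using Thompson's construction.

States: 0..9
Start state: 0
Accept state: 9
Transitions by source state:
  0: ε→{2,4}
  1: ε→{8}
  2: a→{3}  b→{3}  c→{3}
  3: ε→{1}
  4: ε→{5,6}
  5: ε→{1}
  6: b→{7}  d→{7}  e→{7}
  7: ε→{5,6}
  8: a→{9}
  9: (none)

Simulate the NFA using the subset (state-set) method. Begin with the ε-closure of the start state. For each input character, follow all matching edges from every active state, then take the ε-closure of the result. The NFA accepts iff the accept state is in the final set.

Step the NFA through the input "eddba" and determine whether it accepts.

S₀ = ε-closure({0}) = {0,1,2,4,5,6,8}
'e' @ 1: {1,5,6,7,8}
'd' @ 2: {1,5,6,7,8}
'd' @ 3: {1,5,6,7,8}
'b' @ 4: {1,5,6,7,8}
'a' @ 5: {9}  [accepting]
final: {9}; accept 9 in set

Answer: ACCEPT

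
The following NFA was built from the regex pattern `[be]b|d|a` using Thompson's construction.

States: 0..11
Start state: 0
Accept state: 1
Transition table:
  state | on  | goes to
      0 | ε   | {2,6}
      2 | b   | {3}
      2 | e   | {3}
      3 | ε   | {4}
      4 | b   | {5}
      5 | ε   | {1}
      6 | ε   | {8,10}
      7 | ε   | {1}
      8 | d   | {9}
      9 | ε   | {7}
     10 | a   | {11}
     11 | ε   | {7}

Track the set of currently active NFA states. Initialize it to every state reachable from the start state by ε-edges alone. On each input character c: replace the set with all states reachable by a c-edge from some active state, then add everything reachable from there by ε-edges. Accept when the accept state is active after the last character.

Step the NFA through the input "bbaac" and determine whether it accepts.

S₀ = ε-closure({0}) = {0,2,6,8,10}
'b' @ 1: {3,4}
'b' @ 2: {1,5}  ✓accept
'a' @ 3: {}  — state set empty
rest 'ac' ignored (set empty)
end set {} — state 1 not in

Answer: REJECT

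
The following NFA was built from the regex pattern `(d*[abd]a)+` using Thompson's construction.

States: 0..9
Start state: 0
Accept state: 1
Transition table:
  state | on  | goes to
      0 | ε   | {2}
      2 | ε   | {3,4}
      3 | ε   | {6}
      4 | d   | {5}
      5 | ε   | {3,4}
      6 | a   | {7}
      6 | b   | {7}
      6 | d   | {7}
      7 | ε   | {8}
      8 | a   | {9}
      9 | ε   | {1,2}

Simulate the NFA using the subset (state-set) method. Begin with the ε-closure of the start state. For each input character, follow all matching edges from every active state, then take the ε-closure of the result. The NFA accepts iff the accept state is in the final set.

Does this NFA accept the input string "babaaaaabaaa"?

Answer: ACCEPT

Trace:
initial (ε-close {0}): {0,2,3,4,6}
'b' @ 1: {7,8}
'a' @ 2: {1,2,3,4,6,9}  ✓accept
'b' @ 3: {7,8}
'a' @ 4: {1,2,3,4,6,9}  ✓accept
'a' @ 5: {7,8}
'a' @ 6: {1,2,3,4,6,9}  ✓accept
'a' @ 7: {7,8}
'a' @ 8: {1,2,3,4,6,9}  ✓accept
'b' @ 9: {7,8}
'a' @ 10: {1,2,3,4,6,9}  ✓accept
'a' @ 11: {7,8}
'a' @ 12: {1,2,3,4,6,9}  ✓accept
final: {1,2,3,4,6,9}; accept 1 in set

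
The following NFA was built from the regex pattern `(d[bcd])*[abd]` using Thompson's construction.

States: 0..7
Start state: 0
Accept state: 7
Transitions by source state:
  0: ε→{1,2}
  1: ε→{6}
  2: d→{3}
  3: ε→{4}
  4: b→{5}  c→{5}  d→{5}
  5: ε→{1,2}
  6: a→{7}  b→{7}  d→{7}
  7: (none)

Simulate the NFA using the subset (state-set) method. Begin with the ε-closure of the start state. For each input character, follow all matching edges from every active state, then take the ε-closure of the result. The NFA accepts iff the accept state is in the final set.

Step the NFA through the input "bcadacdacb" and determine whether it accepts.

Answer: REJECT

Trace:
start: ε-closure({0}) = {0,1,2,6}
'b' @ 1: {7}  [accepting]
'c' @ 2: {}  — dead — no transitions
rest 'adacdacb' ignored (set empty)
final: {}; accept 7 not in set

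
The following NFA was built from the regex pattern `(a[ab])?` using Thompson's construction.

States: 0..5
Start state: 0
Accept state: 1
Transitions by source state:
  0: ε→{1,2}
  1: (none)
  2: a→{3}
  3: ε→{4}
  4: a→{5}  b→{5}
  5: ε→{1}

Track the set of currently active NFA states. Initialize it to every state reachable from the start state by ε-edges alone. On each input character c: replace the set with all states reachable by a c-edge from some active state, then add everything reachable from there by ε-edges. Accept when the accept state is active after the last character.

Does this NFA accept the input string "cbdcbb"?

initial (ε-close {0}): {0,1,2}
'c' @ 1: {}  — no active states
rest 'bdcbb' ignored (set empty)
end set {} — state 1 not in

Answer: REJECT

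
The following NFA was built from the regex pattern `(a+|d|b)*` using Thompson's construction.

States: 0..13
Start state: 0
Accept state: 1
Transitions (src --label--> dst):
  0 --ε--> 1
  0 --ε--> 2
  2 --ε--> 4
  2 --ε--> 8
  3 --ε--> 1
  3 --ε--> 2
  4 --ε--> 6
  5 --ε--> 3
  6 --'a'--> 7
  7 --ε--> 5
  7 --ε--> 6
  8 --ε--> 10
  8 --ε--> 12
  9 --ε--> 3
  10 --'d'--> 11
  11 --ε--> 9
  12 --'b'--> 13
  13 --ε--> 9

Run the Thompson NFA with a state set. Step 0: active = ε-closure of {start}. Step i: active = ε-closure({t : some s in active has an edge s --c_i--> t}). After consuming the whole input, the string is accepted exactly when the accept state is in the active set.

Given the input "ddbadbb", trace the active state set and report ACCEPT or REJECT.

Answer: ACCEPT

Derivation:
S₀ = ε-closure({0}) = {0,1,2,4,6,8,10,12}
'd' @ 1: {1,2,3,4,6,8,9,10,11,12}  [accepting]
'd' @ 2: {1,2,3,4,6,8,9,10,11,12}  [accepting]
'b' @ 3: {1,2,3,4,6,8,9,10,12,13}  [accepting]
'a' @ 4: {1,2,3,4,5,6,7,8,10,12}  [accepting]
'd' @ 5: {1,2,3,4,6,8,9,10,11,12}  [accepting]
'b' @ 6: {1,2,3,4,6,8,9,10,12,13}  [accepting]
'b' @ 7: {1,2,3,4,6,8,9,10,12,13}  [accepting]
end set {1,2,3,4,6,8,9,10,12,13} — state 1 in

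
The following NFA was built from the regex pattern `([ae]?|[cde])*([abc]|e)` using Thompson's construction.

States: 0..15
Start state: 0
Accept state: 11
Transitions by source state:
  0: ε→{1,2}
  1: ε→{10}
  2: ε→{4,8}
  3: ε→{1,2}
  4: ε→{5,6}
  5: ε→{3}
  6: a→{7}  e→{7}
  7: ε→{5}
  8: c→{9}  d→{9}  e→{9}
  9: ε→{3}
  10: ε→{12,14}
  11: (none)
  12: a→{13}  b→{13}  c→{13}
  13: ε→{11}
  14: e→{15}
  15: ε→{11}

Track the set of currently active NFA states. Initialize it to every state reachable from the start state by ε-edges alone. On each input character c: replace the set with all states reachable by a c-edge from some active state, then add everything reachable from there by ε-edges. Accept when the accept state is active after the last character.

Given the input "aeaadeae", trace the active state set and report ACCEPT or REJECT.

start: ε-closure({0}) = {0,1,2,3,4,5,6,8,10,12,14}
'a' @ 1: {1,2,3,4,5,6,7,8,10,11,12,13,14}  ✓accept
'e' @ 2: {1,2,3,4,5,6,7,8,9,10,11,12,14,15}  ✓accept
'a' @ 3: {1,2,3,4,5,6,7,8,10,11,12,13,14}  ✓accept
'a' @ 4: {1,2,3,4,5,6,7,8,10,11,12,13,14}  ✓accept
'd' @ 5: {1,2,3,4,5,6,8,9,10,12,14}
'e' @ 6: {1,2,3,4,5,6,7,8,9,10,11,12,14,15}  ✓accept
'a' @ 7: {1,2,3,4,5,6,7,8,10,11,12,13,14}  ✓accept
'e' @ 8: {1,2,3,4,5,6,7,8,9,10,11,12,14,15}  ✓accept
final: {1,2,3,4,5,6,7,8,9,10,11,12,14,15}; accept 11 in set

Answer: ACCEPT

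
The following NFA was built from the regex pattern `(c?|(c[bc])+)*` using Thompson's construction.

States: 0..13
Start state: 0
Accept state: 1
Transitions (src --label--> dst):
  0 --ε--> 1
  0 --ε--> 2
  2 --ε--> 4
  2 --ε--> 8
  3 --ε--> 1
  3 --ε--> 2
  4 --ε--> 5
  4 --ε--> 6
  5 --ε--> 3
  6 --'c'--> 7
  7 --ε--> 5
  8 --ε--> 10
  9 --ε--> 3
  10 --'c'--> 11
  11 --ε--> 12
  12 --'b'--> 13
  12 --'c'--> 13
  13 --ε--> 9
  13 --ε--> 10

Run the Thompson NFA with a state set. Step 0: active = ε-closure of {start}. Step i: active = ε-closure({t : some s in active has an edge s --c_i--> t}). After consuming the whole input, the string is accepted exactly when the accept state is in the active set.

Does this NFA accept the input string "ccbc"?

Answer: ACCEPT

Trace:
start: ε-closure({0}) = {0,1,2,3,4,5,6,8,10}
'c' @ 1: {1,2,3,4,5,6,7,8,10,11,12}  [accepting]
'c' @ 2: {1,2,3,4,5,6,7,8,9,10,11,12,13}  [accepting]
'b' @ 3: {1,2,3,4,5,6,8,9,10,13}  [accepting]
'c' @ 4: {1,2,3,4,5,6,7,8,10,11,12}  [accepting]
end set {1,2,3,4,5,6,7,8,10,11,12} — state 1 in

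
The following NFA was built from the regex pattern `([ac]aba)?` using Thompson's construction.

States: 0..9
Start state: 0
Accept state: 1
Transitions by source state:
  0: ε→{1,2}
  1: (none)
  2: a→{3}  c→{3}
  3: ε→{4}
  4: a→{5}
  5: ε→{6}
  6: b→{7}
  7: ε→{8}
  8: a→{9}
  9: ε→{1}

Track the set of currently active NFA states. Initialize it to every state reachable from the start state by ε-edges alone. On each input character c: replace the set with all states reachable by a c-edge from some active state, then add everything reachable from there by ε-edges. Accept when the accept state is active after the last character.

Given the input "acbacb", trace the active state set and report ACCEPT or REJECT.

start: ε-closure({0}) = {0,1,2}
'a' @ 1: {3,4}
'c' @ 2: {}  — state set empty
rest 'bacb' ignored (set empty)
final: {}; accept 1 not in set

Answer: REJECT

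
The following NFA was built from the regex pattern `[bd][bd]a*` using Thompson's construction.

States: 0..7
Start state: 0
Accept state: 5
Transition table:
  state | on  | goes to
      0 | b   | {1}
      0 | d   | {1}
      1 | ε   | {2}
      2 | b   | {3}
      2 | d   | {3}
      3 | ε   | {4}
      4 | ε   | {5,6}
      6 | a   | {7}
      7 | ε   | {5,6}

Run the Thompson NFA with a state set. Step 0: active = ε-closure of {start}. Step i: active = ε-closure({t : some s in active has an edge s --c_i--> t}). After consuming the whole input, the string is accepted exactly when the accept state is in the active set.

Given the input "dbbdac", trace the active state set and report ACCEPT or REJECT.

initial (ε-close {0}): {0}
'd' @ 1: {1,2}
'b' @ 2: {3,4,5,6}  (accept∈set)
'b' @ 3: {}  — dead — no transitions
rest 'dac' ignored (set empty)
final: {}; accept 5 not in set

Answer: REJECT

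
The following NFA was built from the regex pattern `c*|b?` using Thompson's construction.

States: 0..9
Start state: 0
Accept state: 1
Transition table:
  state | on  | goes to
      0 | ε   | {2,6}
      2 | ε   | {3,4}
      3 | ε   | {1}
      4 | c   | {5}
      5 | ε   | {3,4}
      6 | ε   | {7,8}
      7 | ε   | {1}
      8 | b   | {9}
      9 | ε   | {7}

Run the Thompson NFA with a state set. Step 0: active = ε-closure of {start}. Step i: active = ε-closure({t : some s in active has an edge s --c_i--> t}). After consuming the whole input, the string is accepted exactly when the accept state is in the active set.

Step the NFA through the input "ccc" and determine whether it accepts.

Answer: ACCEPT

Derivation:
start: ε-closure({0}) = {0,1,2,3,4,6,7,8}
'c' @ 1: {1,3,4,5}  [accepting]
'c' @ 2: {1,3,4,5}  [accepting]
'c' @ 3: {1,3,4,5}  [accepting]
final: {1,3,4,5}; accept 1 in set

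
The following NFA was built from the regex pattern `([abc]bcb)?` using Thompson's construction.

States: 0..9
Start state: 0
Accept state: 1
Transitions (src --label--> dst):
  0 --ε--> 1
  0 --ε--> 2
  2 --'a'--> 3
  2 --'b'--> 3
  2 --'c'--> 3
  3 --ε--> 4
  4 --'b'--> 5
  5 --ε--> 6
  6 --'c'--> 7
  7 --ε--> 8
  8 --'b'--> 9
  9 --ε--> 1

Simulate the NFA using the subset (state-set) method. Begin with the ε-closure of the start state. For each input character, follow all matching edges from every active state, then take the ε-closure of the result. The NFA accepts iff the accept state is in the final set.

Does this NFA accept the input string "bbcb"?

Answer: ACCEPT

Derivation:
initial (ε-close {0}): {0,1,2}
'b' @ 1: {3,4}
'b' @ 2: {5,6}
'c' @ 3: {7,8}
'b' @ 4: {1,9}  ✓accept
after full input: {1,9}  (accept=1 in)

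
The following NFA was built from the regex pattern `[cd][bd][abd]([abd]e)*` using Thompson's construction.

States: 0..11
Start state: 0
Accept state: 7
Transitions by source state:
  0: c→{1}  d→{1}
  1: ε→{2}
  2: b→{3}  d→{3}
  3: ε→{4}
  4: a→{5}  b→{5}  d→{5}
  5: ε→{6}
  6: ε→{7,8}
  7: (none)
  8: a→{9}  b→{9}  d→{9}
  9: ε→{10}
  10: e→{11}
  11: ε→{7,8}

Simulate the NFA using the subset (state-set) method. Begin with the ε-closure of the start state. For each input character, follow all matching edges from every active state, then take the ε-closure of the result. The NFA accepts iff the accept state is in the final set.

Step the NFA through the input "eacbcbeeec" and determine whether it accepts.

Answer: REJECT

Derivation:
S₀ = ε-closure({0}) = {0}
'e' @ 1: {}  — state set empty
rest 'acbcbeeec' ignored (set empty)
final: {}; accept 7 not in set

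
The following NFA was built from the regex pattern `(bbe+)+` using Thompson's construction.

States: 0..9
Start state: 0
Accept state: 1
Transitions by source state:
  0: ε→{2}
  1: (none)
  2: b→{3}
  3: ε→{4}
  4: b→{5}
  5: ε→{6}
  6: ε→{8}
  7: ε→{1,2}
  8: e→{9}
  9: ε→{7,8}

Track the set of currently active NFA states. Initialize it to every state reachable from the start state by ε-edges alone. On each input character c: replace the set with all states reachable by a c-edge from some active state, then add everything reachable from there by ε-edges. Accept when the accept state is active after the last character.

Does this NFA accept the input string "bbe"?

Answer: ACCEPT

Steps:
S₀ = ε-closure({0}) = {0,2}
'b' @ 1: {3,4}
'b' @ 2: {5,6,8}
'e' @ 3: {1,2,7,8,9}  [accepting]
end set {1,2,7,8,9} — state 1 in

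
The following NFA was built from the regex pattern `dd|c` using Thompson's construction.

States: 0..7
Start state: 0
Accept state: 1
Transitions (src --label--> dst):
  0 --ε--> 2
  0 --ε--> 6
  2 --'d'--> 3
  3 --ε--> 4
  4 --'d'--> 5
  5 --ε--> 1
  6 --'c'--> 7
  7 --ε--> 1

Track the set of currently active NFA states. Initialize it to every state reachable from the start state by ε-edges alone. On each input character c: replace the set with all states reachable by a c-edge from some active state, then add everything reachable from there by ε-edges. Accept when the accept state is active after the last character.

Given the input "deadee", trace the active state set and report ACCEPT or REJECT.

Answer: REJECT

Derivation:
initial (ε-close {0}): {0,2,6}
'd' @ 1: {3,4}
'e' @ 2: {}  — dead — no transitions
rest 'adee' ignored (set empty)
final: {}; accept 1 not in set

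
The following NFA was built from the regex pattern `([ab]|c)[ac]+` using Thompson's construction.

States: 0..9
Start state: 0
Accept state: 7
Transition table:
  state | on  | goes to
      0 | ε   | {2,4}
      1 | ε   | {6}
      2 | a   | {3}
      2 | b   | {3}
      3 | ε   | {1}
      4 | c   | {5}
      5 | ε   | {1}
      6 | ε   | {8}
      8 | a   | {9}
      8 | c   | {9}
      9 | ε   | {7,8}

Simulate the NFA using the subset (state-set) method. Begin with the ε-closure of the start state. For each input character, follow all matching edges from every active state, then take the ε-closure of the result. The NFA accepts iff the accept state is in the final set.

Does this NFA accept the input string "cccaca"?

S₀ = ε-closure({0}) = {0,2,4}
'c' @ 1: {1,5,6,8}
'c' @ 2: {7,8,9}  (accept∈set)
'c' @ 3: {7,8,9}  (accept∈set)
'a' @ 4: {7,8,9}  (accept∈set)
'c' @ 5: {7,8,9}  (accept∈set)
'a' @ 6: {7,8,9}  (accept∈set)
after full input: {7,8,9}  (accept=7 in)

Answer: ACCEPT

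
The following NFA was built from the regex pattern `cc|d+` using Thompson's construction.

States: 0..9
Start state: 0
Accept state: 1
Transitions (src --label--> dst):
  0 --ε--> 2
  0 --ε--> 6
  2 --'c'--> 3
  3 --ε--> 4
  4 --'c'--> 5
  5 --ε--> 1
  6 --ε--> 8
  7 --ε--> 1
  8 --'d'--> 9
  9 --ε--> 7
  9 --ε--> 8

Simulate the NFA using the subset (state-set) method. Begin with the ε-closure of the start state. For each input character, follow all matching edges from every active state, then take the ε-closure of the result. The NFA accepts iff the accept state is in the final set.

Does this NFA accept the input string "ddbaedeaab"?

start: ε-closure({0}) = {0,2,6,8}
'd' @ 1: {1,7,8,9}  (accept∈set)
'd' @ 2: {1,7,8,9}  (accept∈set)
'b' @ 3: {}  — state set empty
rest 'aedeaab' ignored (set empty)
end set {} — state 1 not in

Answer: REJECT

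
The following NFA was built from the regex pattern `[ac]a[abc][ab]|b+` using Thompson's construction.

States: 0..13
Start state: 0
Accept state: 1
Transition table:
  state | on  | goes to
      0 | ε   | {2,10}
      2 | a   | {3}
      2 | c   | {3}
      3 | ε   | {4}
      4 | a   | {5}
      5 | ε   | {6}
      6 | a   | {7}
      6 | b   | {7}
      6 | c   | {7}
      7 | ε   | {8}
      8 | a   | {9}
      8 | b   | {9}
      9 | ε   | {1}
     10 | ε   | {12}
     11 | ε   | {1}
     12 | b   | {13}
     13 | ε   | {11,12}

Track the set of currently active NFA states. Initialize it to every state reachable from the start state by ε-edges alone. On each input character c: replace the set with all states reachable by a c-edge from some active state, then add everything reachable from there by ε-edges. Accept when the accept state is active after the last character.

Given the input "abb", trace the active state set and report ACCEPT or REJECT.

Answer: REJECT

Steps:
S₀ = ε-closure({0}) = {0,2,10,12}
'a' @ 1: {3,4}
'b' @ 2: {}  — dead — no transitions
rest 'b' ignored (set empty)
final: {}; accept 1 not in set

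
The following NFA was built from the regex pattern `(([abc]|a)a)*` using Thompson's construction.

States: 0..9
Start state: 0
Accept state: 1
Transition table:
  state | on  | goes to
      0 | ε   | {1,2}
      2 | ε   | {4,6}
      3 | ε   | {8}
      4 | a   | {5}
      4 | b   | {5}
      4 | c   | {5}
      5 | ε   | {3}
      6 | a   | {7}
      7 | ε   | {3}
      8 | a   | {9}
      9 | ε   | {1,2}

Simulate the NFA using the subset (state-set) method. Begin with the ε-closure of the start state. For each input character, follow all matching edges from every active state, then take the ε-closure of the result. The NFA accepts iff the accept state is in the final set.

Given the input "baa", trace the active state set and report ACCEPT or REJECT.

start: ε-closure({0}) = {0,1,2,4,6}
'b' @ 1: {3,5,8}
'a' @ 2: {1,2,4,6,9}  (accept∈set)
'a' @ 3: {3,5,7,8}
end set {3,5,7,8} — state 1 not in

Answer: REJECT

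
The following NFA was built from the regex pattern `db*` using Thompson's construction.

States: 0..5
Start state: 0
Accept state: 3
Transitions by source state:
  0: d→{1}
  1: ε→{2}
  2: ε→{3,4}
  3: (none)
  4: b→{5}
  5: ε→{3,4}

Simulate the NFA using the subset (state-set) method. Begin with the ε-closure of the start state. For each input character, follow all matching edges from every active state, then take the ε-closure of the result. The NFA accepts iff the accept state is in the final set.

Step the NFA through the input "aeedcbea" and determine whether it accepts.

start: ε-closure({0}) = {0}
'a' @ 1: {}  — no active states
rest 'eedcbea' ignored (set empty)
final: {}; accept 3 not in set

Answer: REJECT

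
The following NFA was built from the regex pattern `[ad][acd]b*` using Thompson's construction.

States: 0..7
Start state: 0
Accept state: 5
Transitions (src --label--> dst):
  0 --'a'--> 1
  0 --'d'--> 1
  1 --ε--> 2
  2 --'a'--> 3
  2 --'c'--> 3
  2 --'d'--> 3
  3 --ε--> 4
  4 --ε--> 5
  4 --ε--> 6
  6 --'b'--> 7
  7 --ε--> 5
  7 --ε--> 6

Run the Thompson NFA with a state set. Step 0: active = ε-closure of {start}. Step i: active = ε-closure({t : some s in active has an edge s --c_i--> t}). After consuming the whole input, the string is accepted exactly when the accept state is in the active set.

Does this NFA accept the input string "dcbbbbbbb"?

Answer: ACCEPT

Trace:
initial (ε-close {0}): {0}
'd' @ 1: {1,2}
'c' @ 2: {3,4,5,6}  ✓accept
'b' @ 3: {5,6,7}  ✓accept
'b' @ 4: {5,6,7}  ✓accept
'b' @ 5: {5,6,7}  ✓accept
'b' @ 6: {5,6,7}  ✓accept
'b' @ 7: {5,6,7}  ✓accept
'b' @ 8: {5,6,7}  ✓accept
'b' @ 9: {5,6,7}  ✓accept
end set {5,6,7} — state 5 in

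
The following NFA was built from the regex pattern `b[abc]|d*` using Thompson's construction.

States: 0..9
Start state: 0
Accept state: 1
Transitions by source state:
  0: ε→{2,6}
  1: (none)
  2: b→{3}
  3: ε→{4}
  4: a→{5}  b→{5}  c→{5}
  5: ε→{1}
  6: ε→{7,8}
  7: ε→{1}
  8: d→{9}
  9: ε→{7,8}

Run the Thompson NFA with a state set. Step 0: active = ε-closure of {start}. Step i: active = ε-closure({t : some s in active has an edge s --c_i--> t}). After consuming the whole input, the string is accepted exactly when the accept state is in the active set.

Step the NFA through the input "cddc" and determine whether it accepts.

Answer: REJECT

Trace:
initial (ε-close {0}): {0,1,2,6,7,8}
'c' @ 1: {}  — no active states
rest 'ddc' ignored (set empty)
after full input: {}  (accept=1 not in)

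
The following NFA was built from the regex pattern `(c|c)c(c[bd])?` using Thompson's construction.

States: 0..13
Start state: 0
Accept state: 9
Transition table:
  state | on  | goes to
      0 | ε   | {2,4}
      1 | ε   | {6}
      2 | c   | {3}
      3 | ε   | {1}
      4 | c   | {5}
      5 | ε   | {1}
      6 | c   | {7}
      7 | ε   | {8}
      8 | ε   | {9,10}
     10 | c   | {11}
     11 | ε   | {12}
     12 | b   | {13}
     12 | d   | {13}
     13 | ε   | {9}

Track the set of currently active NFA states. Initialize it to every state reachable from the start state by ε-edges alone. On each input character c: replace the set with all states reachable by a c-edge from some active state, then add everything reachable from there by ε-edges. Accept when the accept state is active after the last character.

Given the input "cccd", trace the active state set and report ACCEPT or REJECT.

start: ε-closure({0}) = {0,2,4}
'c' @ 1: {1,3,5,6}
'c' @ 2: {7,8,9,10}  [accepting]
'c' @ 3: {11,12}
'd' @ 4: {9,13}  [accepting]
end set {9,13} — state 9 in

Answer: ACCEPT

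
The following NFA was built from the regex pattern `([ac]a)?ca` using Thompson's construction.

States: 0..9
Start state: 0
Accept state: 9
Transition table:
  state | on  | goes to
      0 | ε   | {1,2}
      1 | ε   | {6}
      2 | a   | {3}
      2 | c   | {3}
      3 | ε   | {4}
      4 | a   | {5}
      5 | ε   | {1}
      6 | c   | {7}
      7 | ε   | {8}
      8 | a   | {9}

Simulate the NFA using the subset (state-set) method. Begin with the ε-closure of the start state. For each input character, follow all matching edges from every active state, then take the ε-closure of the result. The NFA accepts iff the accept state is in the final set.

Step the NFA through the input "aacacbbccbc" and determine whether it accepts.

Answer: REJECT

Steps:
start: ε-closure({0}) = {0,1,2,6}
'a' @ 1: {3,4}
'a' @ 2: {1,5,6}
'c' @ 3: {7,8}
'a' @ 4: {9}  (accept∈set)
'c' @ 5: {}  — dead — no transitions
rest 'bbccbc' ignored (set empty)
end set {} — state 9 not in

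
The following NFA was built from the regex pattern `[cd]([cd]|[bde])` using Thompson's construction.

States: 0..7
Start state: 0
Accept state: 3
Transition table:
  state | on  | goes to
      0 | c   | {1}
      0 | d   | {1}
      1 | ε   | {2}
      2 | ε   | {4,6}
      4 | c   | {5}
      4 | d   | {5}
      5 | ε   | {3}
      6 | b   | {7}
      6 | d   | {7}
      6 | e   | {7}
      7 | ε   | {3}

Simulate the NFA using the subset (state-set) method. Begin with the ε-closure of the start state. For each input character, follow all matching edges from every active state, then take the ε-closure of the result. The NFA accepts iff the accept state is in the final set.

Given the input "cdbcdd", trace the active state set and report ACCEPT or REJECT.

Answer: REJECT

Trace:
initial (ε-close {0}): {0}
'c' @ 1: {1,2,4,6}
'd' @ 2: {3,5,7}  (accept∈set)
'b' @ 3: {}  — state set empty
rest 'cdd' ignored (set empty)
end set {} — state 3 not in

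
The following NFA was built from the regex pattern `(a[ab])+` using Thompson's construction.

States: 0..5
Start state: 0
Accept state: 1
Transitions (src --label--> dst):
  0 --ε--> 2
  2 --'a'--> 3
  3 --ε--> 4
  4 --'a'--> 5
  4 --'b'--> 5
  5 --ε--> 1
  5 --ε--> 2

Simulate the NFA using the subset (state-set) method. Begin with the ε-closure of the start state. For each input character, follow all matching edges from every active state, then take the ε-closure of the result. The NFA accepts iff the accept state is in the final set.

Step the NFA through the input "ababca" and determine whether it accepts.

Answer: REJECT

Steps:
S₀ = ε-closure({0}) = {0,2}
'a' @ 1: {3,4}
'b' @ 2: {1,2,5}  ✓accept
'a' @ 3: {3,4}
'b' @ 4: {1,2,5}  ✓accept
'c' @ 5: {}  — no active states
rest 'a' ignored (set empty)
end set {} — state 1 not in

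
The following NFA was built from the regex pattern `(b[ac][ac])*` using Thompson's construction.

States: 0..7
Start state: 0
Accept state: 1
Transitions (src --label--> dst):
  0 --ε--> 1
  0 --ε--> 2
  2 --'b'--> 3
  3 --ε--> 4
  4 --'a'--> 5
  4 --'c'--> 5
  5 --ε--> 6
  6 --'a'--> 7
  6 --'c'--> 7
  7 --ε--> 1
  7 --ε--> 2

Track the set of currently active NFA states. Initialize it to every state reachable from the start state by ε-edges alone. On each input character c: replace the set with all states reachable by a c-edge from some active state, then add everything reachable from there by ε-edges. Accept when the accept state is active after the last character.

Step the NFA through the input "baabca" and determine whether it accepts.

start: ε-closure({0}) = {0,1,2}
'b' @ 1: {3,4}
'a' @ 2: {5,6}
'a' @ 3: {1,2,7}  ✓accept
'b' @ 4: {3,4}
'c' @ 5: {5,6}
'a' @ 6: {1,2,7}  ✓accept
final: {1,2,7}; accept 1 in set

Answer: ACCEPT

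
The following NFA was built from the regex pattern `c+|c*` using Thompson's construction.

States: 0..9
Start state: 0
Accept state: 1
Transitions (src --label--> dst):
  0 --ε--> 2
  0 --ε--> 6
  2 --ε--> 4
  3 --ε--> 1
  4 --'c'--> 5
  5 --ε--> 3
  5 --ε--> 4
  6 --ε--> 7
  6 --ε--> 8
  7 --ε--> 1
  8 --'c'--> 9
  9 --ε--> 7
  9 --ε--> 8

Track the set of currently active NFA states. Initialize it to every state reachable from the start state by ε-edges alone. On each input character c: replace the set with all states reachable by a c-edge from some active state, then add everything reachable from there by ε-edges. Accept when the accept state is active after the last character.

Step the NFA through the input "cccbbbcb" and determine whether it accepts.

initial (ε-close {0}): {0,1,2,4,6,7,8}
'c' @ 1: {1,3,4,5,7,8,9}  [accepting]
'c' @ 2: {1,3,4,5,7,8,9}  [accepting]
'c' @ 3: {1,3,4,5,7,8,9}  [accepting]
'b' @ 4: {}  — dead — no transitions
rest 'bbcb' ignored (set empty)
after full input: {}  (accept=1 not in)

Answer: REJECT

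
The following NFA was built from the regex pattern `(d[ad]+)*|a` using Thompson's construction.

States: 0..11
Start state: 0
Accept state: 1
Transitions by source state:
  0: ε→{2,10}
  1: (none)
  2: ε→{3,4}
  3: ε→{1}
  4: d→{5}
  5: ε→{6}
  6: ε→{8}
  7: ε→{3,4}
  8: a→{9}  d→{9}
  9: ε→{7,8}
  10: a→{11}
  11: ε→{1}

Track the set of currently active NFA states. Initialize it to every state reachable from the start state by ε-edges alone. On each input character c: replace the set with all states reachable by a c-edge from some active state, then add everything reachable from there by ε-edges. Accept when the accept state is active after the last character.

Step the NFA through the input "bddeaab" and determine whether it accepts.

S₀ = ε-closure({0}) = {0,1,2,3,4,10}
'b' @ 1: {}  — dead — no transitions
rest 'ddeaab' ignored (set empty)
after full input: {}  (accept=1 not in)

Answer: REJECT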